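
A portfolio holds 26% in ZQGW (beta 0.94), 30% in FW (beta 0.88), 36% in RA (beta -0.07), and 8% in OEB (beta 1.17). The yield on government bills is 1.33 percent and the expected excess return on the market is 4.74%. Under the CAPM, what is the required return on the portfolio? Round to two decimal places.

4.06%

β_P = Σ w_i β_i = 0.26×0.94 + 0.30×0.88 + 0.36×-0.07 + 0.08×1.17 = 0.5768
E(R_P) = R_f + β_P × MRP = 1.33% + 0.5768 × 4.74% = 4.06%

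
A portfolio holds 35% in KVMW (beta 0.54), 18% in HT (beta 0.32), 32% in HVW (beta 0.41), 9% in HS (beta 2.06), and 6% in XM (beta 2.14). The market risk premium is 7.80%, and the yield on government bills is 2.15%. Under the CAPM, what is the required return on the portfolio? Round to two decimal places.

β_P = Σ w_i β_i = 0.35×0.54 + 0.18×0.32 + 0.32×0.41 + 0.09×2.06 + 0.06×2.14 = 0.6916
E(R_P) = R_f + β_P × MRP = 2.15% + 0.6916 × 7.80% = 7.54%

7.54%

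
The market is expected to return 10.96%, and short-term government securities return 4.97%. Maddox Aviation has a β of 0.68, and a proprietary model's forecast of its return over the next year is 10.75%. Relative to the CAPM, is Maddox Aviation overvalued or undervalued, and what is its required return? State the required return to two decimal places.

MRP = 10.96% − 4.97% = 5.99%
Required return = R_f + β·MRP = 4.97% + 0.68 × 5.99% = 9.04%
Forecast 10.75% > required 9.04% → the stock plots above the SML → undervalued.

Undervalued; required return 9.04%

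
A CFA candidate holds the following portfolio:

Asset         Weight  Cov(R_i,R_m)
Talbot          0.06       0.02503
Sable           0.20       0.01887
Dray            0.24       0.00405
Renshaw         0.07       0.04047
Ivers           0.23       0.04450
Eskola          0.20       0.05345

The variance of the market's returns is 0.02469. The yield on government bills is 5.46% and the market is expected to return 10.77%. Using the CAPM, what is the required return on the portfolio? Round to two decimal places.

11.91%

β_Talbot = 0.02503 / 0.02469 = 1.0138
β_Sable = 0.01887 / 0.02469 = 0.7643
β_Dray = 0.00405 / 0.02469 = 0.1640
β_Renshaw = 0.04047 / 0.02469 = 1.6391
β_Ivers = 0.04450 / 0.02469 = 1.8023
β_Eskola = 0.05345 / 0.02469 = 2.1648
β_P = Σ w_i β_i = 0.06×1.0138 + 0.20×0.7643 + 0.24×0.1640 + 0.07×1.6391 + 0.23×1.8023 + 0.20×2.1648 = 1.2153
MRP = 10.77% − 5.46% = 5.31%
E(R_P) = R_f + β_P × MRP = 5.46% + 1.2153 × 5.31% = 11.91%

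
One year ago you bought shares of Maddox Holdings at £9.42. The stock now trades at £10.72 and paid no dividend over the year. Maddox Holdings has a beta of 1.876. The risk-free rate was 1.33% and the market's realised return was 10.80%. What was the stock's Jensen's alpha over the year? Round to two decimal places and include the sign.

-5.30%

Realised HPR = (P1 + D1 − P0) / P0 = (10.72 + 0.00 − 9.42) / 9.42 = 1.30 / 9.42 = 13.8004%
MRP = 10.80% − 1.33% = 9.47%
CAPM required = R_f + β·MRP = 1.33% + 1.876 × 9.47% = 19.09572%
α = realised − required = 13.8004% − 19.09572% = -5.30%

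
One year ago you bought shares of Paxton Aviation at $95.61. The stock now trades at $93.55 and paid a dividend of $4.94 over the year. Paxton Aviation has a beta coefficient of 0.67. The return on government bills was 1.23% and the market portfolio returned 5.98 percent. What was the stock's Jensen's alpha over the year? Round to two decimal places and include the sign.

-1.40%

Realised HPR = (P1 + D1 − P0) / P0 = (93.55 + 4.94 − 95.61) / 95.61 = 2.88 / 95.61 = 3.0122%
MRP = 5.98% − 1.23% = 4.75%
CAPM required = R_f + β·MRP = 1.23% + 0.67 × 4.75% = 4.4125%
α = realised − required = 3.0122% − 4.4125% = -1.40%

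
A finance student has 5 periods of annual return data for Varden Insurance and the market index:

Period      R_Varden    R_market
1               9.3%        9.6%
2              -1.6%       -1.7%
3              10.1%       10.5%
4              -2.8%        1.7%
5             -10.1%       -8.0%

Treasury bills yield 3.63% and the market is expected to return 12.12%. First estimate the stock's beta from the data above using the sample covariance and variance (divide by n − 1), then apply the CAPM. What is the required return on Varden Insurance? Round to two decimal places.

12.80%

Mean R_i = (9.3 − 1.6 + 10.1 − 2.8 − 10.1) / 5 = 0.9800%
Mean R_m = (9.6 − 1.7 + 10.5 + 1.7 − 8.0) / 5 = 2.4200%
Σ(R_i − R̄_i)(R_m − R̄_m) = 262.2320  ⇒  Cov = 262.2320 / 4 = 65.5580
Σ(R_m − R̄_m)² = 242.9080  ⇒  Var(R_m) = 242.9080 / 4 = 60.7270
β = Cov / Var(R_m) = 65.5580 / 60.7270 = 1.0796
MRP = 12.12% − 3.63% = 8.49%
E(R) = R_f + β × MRP = 3.63% + 1.0796 × 8.49% = 12.80%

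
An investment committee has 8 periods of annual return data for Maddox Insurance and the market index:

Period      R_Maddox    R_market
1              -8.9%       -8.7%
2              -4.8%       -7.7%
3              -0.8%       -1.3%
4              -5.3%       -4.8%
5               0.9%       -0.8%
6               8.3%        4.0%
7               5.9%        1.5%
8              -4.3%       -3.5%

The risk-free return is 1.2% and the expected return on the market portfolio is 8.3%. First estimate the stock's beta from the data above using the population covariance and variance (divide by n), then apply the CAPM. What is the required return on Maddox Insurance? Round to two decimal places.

Mean R_i = (-8.9 − 4.8 − 0.8 − 5.3 + 0.9 + 8.3 + 5.9 − 4.3) / 8 = -1.1250%
Mean R_m = (-8.7 − 7.7 − 1.3 − 4.8 − 0.8 + 4.0 + 1.5 − 3.5) / 8 = -2.6625%
Σ(R_i − R̄_i)(R_m − R̄_m) = 173.2875  ⇒  Cov = 173.2875 / 8 = 21.6609
Σ(R_m − R̄_m)² = 134.1388  ⇒  Var(R_m) = 134.1388 / 8 = 16.7674
β = Cov / Var(R_m) = 21.6609 / 16.7674 = 1.2918
MRP = 8.3% − 1.2% = 7.10%
E(R) = R_f + β × MRP = 1.2% + 1.2918 × 7.1% = 10.37%

10.37%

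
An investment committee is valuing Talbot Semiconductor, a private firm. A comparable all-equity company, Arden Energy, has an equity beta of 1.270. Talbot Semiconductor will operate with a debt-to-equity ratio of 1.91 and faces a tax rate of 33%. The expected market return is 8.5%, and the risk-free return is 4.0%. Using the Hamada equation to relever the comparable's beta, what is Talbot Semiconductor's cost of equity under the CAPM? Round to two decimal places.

17.03%

β_L = β_U × [1 + (1 − t)(D/E)] = 1.270 × [1 + (1 − 0.33) × 1.91]
    = 1.270 × [1 + 0.67 × 1.91] = 1.270 × 2.2797 = 2.8952
MRP = 8.5% − 4.0% = 4.50%
E(R) = R_f + β_L × MRP = 4.0% + 2.8952 × 4.5% = 17.03%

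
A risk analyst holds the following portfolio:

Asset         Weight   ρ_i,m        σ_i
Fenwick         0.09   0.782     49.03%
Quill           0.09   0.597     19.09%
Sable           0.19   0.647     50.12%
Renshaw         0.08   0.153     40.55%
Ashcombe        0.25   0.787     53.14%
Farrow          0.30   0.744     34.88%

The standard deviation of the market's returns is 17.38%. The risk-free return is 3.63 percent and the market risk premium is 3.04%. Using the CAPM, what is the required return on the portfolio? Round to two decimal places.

β_Fenwick = 0.782 × 49.03% / 17.38% = 2.2061
β_Quill = 0.597 × 19.09% / 17.38% = 0.6557
β_Sable = 0.647 × 50.12% / 17.38% = 1.8658
β_Renshaw = 0.153 × 40.55% / 17.38% = 0.3570
β_Ashcombe = 0.787 × 53.14% / 17.38% = 2.4063
β_Farrow = 0.744 × 34.88% / 17.38% = 1.4931
β_P = Σ w_i β_i = 0.09×2.2061 + 0.09×0.6557 + 0.19×1.8658 + 0.08×0.3570 + 0.25×2.4063 + 0.30×1.4931 = 1.6901
E(R_P) = R_f + β_P × MRP = 3.63% + 1.6901 × 3.04% = 8.77%

8.77%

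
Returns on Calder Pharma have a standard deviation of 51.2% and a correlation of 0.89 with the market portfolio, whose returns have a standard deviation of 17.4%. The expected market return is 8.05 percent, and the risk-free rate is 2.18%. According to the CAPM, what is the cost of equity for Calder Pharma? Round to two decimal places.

17.55%

β = ρ × σ_i / σ_m = 0.89 × 51.2% / 17.4% = 2.6189
MRP = 8.05% − 2.18% = 5.87%
E(R) = 2.18% + 2.6189 × 5.87% = 17.55%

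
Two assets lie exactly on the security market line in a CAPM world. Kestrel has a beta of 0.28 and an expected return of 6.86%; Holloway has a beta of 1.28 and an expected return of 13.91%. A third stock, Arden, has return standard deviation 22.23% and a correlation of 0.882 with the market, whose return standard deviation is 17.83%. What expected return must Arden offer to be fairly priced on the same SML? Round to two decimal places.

MRP = (13.91% − 6.86%) / (1.28 − 0.28) = 7.0500%
R_f = 6.86% − 0.28 × 7.0500% = 4.8860%
β_Arden = ρ·σ_i/σ_m = 0.882 × 22.23 / 17.83 = 1.0997
E(R_Arden) = R_f + β × MRP = 4.8860% + 1.0997 × 7.0500% = 12.64%

12.64%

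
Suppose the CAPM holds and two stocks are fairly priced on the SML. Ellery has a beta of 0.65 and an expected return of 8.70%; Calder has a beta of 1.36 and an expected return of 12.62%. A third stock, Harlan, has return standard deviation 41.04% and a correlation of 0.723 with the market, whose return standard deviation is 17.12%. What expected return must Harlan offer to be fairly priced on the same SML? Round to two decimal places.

14.68%

MRP = (12.62% − 8.70%) / (1.36 − 0.65) = 5.5211%
R_f = 8.70% − 0.65 × 5.5211% = 5.1113%
β_Harlan = ρ·σ_i/σ_m = 0.723 × 41.04 / 17.12 = 1.7332
E(R_Harlan) = R_f + β × MRP = 5.1113% + 1.7332 × 5.5211% = 14.68%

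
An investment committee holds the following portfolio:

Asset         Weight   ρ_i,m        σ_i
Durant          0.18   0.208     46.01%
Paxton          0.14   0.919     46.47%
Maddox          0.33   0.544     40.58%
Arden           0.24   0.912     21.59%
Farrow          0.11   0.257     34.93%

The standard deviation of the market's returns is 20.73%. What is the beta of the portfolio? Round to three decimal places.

β_Durant = 0.208 × 46.01% / 20.73% = 0.4617
β_Paxton = 0.919 × 46.47% / 20.73% = 2.0601
β_Maddox = 0.544 × 40.58% / 20.73% = 1.0649
β_Arden = 0.912 × 21.59% / 20.73% = 0.9498
β_Farrow = 0.257 × 34.93% / 20.73% = 0.4330
β_P = Σ w_i β_i = 0.18×0.4617 + 0.14×2.0601 + 0.33×1.0649 + 0.24×0.9498 + 0.11×0.4330 = 0.9985

0.999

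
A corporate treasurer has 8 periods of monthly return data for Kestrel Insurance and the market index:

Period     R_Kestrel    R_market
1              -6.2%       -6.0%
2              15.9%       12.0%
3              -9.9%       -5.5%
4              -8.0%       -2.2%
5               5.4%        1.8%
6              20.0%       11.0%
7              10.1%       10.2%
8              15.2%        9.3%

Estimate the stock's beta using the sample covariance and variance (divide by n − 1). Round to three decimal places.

1.482

Mean R_i = (-6.2 + 15.9 − 9.9 − 8.0 + 5.4 + 20.0 + 10.1 + 15.2) / 8 = 5.3125%
Mean R_m = (-6.0 + 12.0 − 5.5 − 2.2 + 1.8 + 11.0 + 10.2 + 9.3) / 8 = 3.8250%
Σ(R_i − R̄_i)(R_m − R̄_m) = 611.5875  ⇒  Cov = 611.5875 / 7 = 87.3696
Σ(R_m − R̄_m)² = 412.8150  ⇒  Var(R_m) = 412.8150 / 7 = 58.9736
β = Cov / Var(R_m) = 87.3696 / 58.9736 = 1.4815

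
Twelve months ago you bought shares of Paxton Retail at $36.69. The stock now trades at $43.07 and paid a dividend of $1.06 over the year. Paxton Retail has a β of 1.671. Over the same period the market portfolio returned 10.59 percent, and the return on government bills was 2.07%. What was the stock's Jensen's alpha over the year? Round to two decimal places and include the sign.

+3.97%

Realised HPR = (P1 + D1 − P0) / P0 = (43.07 + 1.06 − 36.69) / 36.69 = 7.44 / 36.69 = 20.2780%
MRP = 10.59% − 2.07% = 8.52%
CAPM required = R_f + β·MRP = 2.07% + 1.671 × 8.52% = 16.30692%
α = realised − required = 20.2780% − 16.30692% = +3.97%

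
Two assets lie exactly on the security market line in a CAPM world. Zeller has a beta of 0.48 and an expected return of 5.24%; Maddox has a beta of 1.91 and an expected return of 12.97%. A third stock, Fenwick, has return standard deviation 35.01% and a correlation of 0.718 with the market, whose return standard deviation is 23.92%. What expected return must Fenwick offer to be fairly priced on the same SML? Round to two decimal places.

8.33%

MRP = (12.97% − 5.24%) / (1.91 − 0.48) = 5.4056%
R_f = 5.24% − 0.48 × 5.4056% = 2.6453%
β_Fenwick = ρ·σ_i/σ_m = 0.718 × 35.01 / 23.92 = 1.0509
E(R_Fenwick) = R_f + β × MRP = 2.6453% + 1.0509 × 5.4056% = 8.33%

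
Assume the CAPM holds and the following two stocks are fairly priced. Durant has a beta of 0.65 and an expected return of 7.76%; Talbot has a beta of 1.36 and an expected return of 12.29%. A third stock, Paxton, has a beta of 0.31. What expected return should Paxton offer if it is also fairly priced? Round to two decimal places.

5.59%

MRP (SML slope) = (12.29% − 7.76%) / (1.36 − 0.65) = 4.53% / 0.71 = 6.3803%
R_f (intercept) = 7.76% − 0.65 × 6.3803% = 3.6128%
E(R_Paxton) = R_f + β × MRP = 3.6128% + 0.31 × 6.3803% = 5.59%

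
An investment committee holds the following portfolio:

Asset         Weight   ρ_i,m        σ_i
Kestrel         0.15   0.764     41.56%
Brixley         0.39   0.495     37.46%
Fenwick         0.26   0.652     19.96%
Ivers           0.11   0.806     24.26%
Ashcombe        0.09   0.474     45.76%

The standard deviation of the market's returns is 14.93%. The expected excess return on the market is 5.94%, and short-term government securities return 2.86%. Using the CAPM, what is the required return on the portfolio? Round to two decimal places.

10.61%

β_Kestrel = 0.764 × 41.56% / 14.93% = 2.1267
β_Brixley = 0.495 × 37.46% / 14.93% = 1.2420
β_Fenwick = 0.652 × 19.96% / 14.93% = 0.8717
β_Ivers = 0.806 × 24.26% / 14.93% = 1.3097
β_Ashcombe = 0.474 × 45.76% / 14.93% = 1.4528
β_P = Σ w_i β_i = 0.15×2.1267 + 0.39×1.2420 + 0.26×0.8717 + 0.11×1.3097 + 0.09×1.4528 = 1.3048
E(R_P) = R_f + β_P × MRP = 2.86% + 1.3048 × 5.94% = 10.61%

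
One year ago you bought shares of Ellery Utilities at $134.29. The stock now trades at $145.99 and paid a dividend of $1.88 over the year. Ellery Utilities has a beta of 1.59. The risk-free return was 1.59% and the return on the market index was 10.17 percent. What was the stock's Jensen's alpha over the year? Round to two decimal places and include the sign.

Realised HPR = (P1 + D1 − P0) / P0 = (145.99 + 1.88 − 134.29) / 134.29 = 13.58 / 134.29 = 10.1124%
MRP = 10.17% − 1.59% = 8.58%
CAPM required = R_f + β·MRP = 1.59% + 1.59 × 8.58% = 15.2322%
α = realised − required = 10.1124% − 15.2322% = -5.12%

-5.12%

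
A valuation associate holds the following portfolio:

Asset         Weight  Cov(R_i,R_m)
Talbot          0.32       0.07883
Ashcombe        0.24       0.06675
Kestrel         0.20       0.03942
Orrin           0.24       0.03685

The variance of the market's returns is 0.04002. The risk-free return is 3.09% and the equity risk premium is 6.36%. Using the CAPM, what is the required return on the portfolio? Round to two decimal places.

12.30%

β_Talbot = 0.07883 / 0.04002 = 1.9698
β_Ashcombe = 0.06675 / 0.04002 = 1.6679
β_Kestrel = 0.03942 / 0.04002 = 0.9850
β_Orrin = 0.03685 / 0.04002 = 0.9208
β_P = Σ w_i β_i = 0.32×1.9698 + 0.24×1.6679 + 0.20×0.9850 + 0.24×0.9208 = 1.4486
E(R_P) = R_f + β_P × MRP = 3.09% + 1.4486 × 6.36% = 12.30%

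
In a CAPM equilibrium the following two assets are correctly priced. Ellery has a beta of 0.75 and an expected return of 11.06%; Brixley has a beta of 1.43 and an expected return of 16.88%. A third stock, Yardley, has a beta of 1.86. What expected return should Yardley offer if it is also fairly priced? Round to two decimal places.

MRP (SML slope) = (16.88% − 11.06%) / (1.43 − 0.75) = 5.82% / 0.68 = 8.5588%
R_f (intercept) = 11.06% − 0.75 × 8.5588% = 4.6409%
E(R_Yardley) = R_f + β × MRP = 4.6409% + 1.86 × 8.5588% = 20.56%

20.56%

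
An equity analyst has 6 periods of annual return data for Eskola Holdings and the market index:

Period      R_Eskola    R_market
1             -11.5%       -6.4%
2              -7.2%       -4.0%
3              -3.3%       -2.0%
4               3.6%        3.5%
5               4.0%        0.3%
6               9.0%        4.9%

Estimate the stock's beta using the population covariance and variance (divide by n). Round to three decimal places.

1.721

Mean R_i = (-11.5 − 7.2 − 3.3 + 3.6 + 4.0 + 9.0) / 6 = -0.9000%
Mean R_m = (-6.4 − 4.0 − 2.0 + 3.5 + 0.3 + 4.9) / 6 = -0.6167%
Σ(R_i − R̄_i)(R_m − R̄_m) = 163.5700  ⇒  Cov = 163.5700 / 6 = 27.2617
Σ(R_m − R̄_m)² = 95.0283  ⇒  Var(R_m) = 95.0283 / 6 = 15.8381
β = Cov / Var(R_m) = 27.2617 / 15.8381 = 1.7213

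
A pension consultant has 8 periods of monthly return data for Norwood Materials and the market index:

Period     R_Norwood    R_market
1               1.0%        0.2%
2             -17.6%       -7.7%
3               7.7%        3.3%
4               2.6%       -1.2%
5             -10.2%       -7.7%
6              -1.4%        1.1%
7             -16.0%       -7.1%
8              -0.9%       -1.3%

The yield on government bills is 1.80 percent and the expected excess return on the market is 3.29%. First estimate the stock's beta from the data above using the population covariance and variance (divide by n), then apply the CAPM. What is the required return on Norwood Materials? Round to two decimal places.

Mean R_i = (1.0 − 17.6 + 7.7 + 2.6 − 10.2 − 1.4 − 16.0 − 0.9) / 8 = -4.3500%
Mean R_m = (0.2 − 7.7 + 3.3 − 1.2 − 7.7 + 1.1 − 7.1 − 1.3) / 8 = -2.5500%
Σ(R_i − R̄_i)(R_m − R̄_m) = 261.0400  ⇒  Cov = 261.0400 / 8 = 32.6300
Σ(R_m − R̄_m)² = 132.2400  ⇒  Var(R_m) = 132.2400 / 8 = 16.5300
β = Cov / Var(R_m) = 32.6300 / 16.5300 = 1.9740
E(R) = R_f + β × MRP = 1.80% + 1.9740 × 3.29% = 8.29%

8.29%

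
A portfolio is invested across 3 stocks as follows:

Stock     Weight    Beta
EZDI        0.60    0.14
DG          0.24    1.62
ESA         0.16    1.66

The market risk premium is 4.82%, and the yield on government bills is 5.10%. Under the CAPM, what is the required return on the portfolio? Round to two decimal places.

8.66%

β_P = Σ w_i β_i = 0.60×0.14 + 0.24×1.62 + 0.16×1.66 = 0.7384
E(R_P) = R_f + β_P × MRP = 5.10% + 0.7384 × 4.82% = 8.66%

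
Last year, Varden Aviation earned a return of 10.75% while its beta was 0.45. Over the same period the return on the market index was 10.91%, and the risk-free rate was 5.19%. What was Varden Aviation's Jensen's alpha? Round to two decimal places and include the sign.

Market excess return = 10.91% − 5.19% = 5.72%
CAPM benchmark = R_f + β(R_m − R_f) = 5.19% + 0.45 × 5.72% = 7.7640%
α = actual − benchmark = 10.75% − 7.7640% = +2.99%

+2.99%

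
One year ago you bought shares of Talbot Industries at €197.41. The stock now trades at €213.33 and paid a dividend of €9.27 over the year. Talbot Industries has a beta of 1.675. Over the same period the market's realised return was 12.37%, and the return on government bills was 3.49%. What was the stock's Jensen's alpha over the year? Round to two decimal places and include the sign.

Realised HPR = (P1 + D1 − P0) / P0 = (213.33 + 9.27 − 197.41) / 197.41 = 25.19 / 197.41 = 12.7602%
MRP = 12.37% − 3.49% = 8.88%
CAPM required = R_f + β·MRP = 3.49% + 1.675 × 8.88% = 18.36400%
α = realised − required = 12.7602% − 18.36400% = -5.60%

-5.60%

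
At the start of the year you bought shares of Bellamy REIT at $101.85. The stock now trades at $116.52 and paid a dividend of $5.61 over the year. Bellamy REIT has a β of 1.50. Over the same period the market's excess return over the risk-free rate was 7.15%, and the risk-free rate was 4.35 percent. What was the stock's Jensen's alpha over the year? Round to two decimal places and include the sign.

Realised HPR = (P1 + D1 − P0) / P0 = (116.52 + 5.61 − 101.85) / 101.85 = 20.28 / 101.85 = 19.9116%
CAPM required = R_f + β·MRP = 4.35% + 1.50 × 7.15% = 15.0750%
α = realised − required = 19.9116% − 15.0750% = +4.84%

+4.84%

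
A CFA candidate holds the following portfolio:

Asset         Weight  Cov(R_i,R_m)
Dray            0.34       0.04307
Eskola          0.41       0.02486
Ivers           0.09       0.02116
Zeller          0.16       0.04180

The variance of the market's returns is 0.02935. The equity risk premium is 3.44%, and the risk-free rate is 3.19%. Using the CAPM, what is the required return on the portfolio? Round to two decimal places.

β_Dray = 0.04307 / 0.02935 = 1.4675
β_Eskola = 0.02486 / 0.02935 = 0.8470
β_Ivers = 0.02116 / 0.02935 = 0.7210
β_Zeller = 0.04180 / 0.02935 = 1.4242
β_P = Σ w_i β_i = 0.34×1.4675 + 0.41×0.8470 + 0.09×0.7210 + 0.16×1.4242 = 1.1390
E(R_P) = R_f + β_P × MRP = 3.19% + 1.1390 × 3.44% = 7.11%

7.11%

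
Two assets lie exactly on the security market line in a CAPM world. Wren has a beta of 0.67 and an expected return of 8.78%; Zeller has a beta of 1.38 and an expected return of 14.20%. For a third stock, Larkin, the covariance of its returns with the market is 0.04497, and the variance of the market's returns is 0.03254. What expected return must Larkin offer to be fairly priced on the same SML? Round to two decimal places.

14.22%

MRP = (14.20% − 8.78%) / (1.38 − 0.67) = 7.6338%
R_f = 8.78% − 0.67 × 7.6338% = 3.6654%
β_Larkin = Cov / Var(R_m) = 0.04497 / 0.03254 = 1.3820
E(R_Larkin) = R_f + β × MRP = 3.6654% + 1.3820 × 7.6338% = 14.22%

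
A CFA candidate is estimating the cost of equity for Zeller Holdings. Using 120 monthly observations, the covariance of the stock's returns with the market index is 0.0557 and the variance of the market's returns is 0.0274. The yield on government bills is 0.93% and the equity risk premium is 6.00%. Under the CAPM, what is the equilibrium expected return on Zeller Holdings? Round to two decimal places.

13.13%

β = Cov(R_i, R_m) / Var(R_m) = 0.0557 / 0.0274 = 2.0328
E(R) = R_f + β × MRP = 0.93% + 2.0328 × 6.00% = 13.13%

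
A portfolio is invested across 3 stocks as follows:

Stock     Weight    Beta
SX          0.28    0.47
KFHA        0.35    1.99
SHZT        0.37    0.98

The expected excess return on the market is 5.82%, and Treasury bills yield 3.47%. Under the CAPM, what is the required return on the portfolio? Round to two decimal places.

10.40%

β_P = Σ w_i β_i = 0.28×0.47 + 0.35×1.99 + 0.37×0.98 = 1.1907
E(R_P) = R_f + β_P × MRP = 3.47% + 1.1907 × 5.82% = 10.40%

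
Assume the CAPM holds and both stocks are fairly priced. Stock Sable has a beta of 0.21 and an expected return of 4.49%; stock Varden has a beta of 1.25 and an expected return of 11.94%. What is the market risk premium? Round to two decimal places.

Both satisfy E(R) = R_f + β·MRP, so the slope of the SML is
MRP = (11.94% − 4.49%) / (1.25 − 0.21) = 7.45% / 1.04 = 7.1635%

7.16%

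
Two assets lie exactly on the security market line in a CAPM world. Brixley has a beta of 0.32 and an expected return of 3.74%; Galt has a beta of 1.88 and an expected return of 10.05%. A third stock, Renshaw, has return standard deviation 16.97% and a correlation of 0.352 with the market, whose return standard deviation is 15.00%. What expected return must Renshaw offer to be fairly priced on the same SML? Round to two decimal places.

MRP = (10.05% − 3.74%) / (1.88 − 0.32) = 4.0449%
R_f = 3.74% − 0.32 × 4.0449% = 2.4456%
β_Renshaw = ρ·σ_i/σ_m = 0.352 × 16.97 / 15.00 = 0.3982
E(R_Renshaw) = R_f + β × MRP = 2.4456% + 0.3982 × 4.0449% = 4.06%

4.06%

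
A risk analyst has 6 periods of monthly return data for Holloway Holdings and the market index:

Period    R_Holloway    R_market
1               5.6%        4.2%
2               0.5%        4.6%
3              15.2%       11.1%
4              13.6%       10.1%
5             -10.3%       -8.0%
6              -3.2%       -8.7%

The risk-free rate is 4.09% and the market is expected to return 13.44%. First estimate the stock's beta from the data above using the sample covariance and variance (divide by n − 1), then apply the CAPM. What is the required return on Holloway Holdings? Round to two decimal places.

13.95%

Mean R_i = (5.6 + 0.5 + 15.2 + 13.6 − 10.3 − 3.2) / 6 = 3.5667%
Mean R_m = (4.2 + 4.6 + 11.1 + 10.1 − 8.0 − 8.7) / 6 = 2.2167%
Σ(R_i − R̄_i)(R_m − R̄_m) = 394.7033  ⇒  Cov = 394.7033 / 5 = 78.9407
Σ(R_m − R̄_m)² = 374.2283  ⇒  Var(R_m) = 374.2283 / 5 = 74.8457
β = Cov / Var(R_m) = 78.9407 / 74.8457 = 1.0547
MRP = 13.44% − 4.09% = 9.35%
E(R) = R_f + β × MRP = 4.09% + 1.0547 × 9.35% = 13.95%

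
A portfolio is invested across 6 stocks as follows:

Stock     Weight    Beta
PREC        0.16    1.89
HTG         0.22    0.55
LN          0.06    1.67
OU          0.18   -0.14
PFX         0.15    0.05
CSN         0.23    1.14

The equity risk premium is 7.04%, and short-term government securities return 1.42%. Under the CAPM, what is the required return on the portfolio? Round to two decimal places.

β_P = Σ w_i β_i = 0.16×1.89 + 0.22×0.55 + 0.06×1.67 + 0.18×-0.14 + 0.15×0.05 + 0.23×1.14 = 0.7681
E(R_P) = R_f + β_P × MRP = 1.42% + 0.7681 × 7.04% = 6.83%

6.83%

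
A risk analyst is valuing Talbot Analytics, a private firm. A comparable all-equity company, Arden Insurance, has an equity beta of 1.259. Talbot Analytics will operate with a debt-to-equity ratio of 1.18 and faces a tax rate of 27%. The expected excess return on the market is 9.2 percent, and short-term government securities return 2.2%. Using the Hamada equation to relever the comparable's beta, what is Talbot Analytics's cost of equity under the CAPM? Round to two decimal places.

23.76%

β_L = β_U × [1 + (1 − t)(D/E)] = 1.259 × [1 + (1 − 0.27) × 1.18]
    = 1.259 × [1 + 0.73 × 1.18] = 1.259 × 1.8614 = 2.3435
E(R) = R_f + β_L × MRP = 2.2% + 2.3435 × 9.2% = 23.76%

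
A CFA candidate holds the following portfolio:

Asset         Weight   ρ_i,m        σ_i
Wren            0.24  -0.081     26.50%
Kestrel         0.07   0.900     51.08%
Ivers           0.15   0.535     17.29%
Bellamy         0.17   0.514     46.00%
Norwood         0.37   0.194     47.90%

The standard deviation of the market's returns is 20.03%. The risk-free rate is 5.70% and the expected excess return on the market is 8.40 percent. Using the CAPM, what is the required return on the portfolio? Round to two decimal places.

β_Wren = -0.081 × 26.50% / 20.03% = -0.1072
β_Kestrel = 0.900 × 51.08% / 20.03% = 2.2952
β_Ivers = 0.535 × 17.29% / 20.03% = 0.4618
β_Bellamy = 0.514 × 46.00% / 20.03% = 1.1804
β_Norwood = 0.194 × 47.90% / 20.03% = 0.4639
β_P = Σ w_i β_i = 0.24×-0.1072 + 0.07×2.2952 + 0.15×0.4618 + 0.17×1.1804 + 0.37×0.4639 = 0.5765
E(R_P) = R_f + β_P × MRP = 5.70% + 0.5765 × 8.40% = 10.54%

10.54%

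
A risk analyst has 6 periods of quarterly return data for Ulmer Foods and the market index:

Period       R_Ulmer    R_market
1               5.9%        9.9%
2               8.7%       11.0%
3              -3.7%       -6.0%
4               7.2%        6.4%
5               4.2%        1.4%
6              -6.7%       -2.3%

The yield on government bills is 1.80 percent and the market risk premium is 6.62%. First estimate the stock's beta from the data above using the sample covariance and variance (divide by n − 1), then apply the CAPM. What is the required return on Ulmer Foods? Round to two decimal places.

7.20%

Mean R_i = (5.9 + 8.7 − 3.7 + 7.2 + 4.2 − 6.7) / 6 = 2.6000%
Mean R_m = (9.9 + 11.0 − 6.0 + 6.4 + 1.4 − 2.3) / 6 = 3.4000%
Σ(R_i − R̄_i)(R_m − R̄_m) = 190.6400  ⇒  Cov = 190.6400 / 5 = 38.1280
Σ(R_m − R̄_m)² = 233.8600  ⇒  Var(R_m) = 233.8600 / 5 = 46.7720
β = Cov / Var(R_m) = 38.1280 / 46.7720 = 0.8152
E(R) = R_f + β × MRP = 1.80% + 0.8152 × 6.62% = 7.20%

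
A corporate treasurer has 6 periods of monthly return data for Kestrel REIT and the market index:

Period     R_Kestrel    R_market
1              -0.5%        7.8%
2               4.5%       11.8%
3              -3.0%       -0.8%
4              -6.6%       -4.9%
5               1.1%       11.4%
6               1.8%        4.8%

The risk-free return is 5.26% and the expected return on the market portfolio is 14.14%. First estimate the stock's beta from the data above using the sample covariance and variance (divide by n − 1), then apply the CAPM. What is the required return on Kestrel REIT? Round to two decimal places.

9.91%

Mean R_i = (-0.5 + 4.5 − 3.0 − 6.6 + 1.1 + 1.8) / 6 = -0.4500%
Mean R_m = (7.8 + 11.8 − 0.8 − 4.9 + 11.4 + 4.8) / 6 = 5.0167%
Σ(R_i − R̄_i)(R_m − R̄_m) = 118.6650  ⇒  Cov = 118.6650 / 5 = 23.7330
Σ(R_m − R̄_m)² = 226.7283  ⇒  Var(R_m) = 226.7283 / 5 = 45.3457
β = Cov / Var(R_m) = 23.7330 / 45.3457 = 0.5234
MRP = 14.14% − 5.26% = 8.88%
E(R) = R_f + β × MRP = 5.26% + 0.5234 × 8.88% = 9.91%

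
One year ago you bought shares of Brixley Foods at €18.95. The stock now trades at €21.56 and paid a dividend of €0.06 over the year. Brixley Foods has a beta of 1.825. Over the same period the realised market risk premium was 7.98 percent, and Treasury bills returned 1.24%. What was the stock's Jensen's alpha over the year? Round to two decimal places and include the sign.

Realised HPR = (P1 + D1 − P0) / P0 = (21.56 + 0.06 − 18.95) / 18.95 = 2.67 / 18.95 = 14.0897%
CAPM required = R_f + β·MRP = 1.24% + 1.825 × 7.98% = 15.80350%
α = realised − required = 14.0897% − 15.80350% = -1.71%

-1.71%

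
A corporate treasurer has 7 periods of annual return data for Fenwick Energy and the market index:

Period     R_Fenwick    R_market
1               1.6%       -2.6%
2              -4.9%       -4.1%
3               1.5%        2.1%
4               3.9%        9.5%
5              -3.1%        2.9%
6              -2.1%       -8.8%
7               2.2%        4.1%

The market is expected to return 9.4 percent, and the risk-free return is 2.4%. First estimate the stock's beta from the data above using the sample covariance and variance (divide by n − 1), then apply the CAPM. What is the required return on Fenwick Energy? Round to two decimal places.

4.79%

Mean R_i = (1.6 − 4.9 + 1.5 + 3.9 − 3.1 − 2.1 + 2.2) / 7 = -0.1286%
Mean R_m = (-2.6 − 4.1 + 2.1 + 9.5 + 2.9 − 8.8 + 4.1) / 7 = 0.4429%
Σ(R_i − R̄_i)(R_m − R̄_m) = 75.0386  ⇒  Cov = 75.0386 / 6 = 12.5064
Σ(R_m − R̄_m)² = 219.5171  ⇒  Var(R_m) = 219.5171 / 6 = 36.5862
β = Cov / Var(R_m) = 12.5064 / 36.5862 = 0.3418
MRP = 9.4% − 2.4% = 7.00%
E(R) = R_f + β × MRP = 2.4% + 0.3418 × 7.0% = 4.79%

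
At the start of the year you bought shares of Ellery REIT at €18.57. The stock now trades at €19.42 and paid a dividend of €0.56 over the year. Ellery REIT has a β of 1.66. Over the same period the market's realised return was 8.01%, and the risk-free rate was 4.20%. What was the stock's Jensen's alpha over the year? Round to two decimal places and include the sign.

-2.93%

Realised HPR = (P1 + D1 − P0) / P0 = (19.42 + 0.56 − 18.57) / 18.57 = 1.41 / 18.57 = 7.5929%
MRP = 8.01% − 4.20% = 3.81%
CAPM required = R_f + β·MRP = 4.20% + 1.66 × 3.81% = 10.5246%
α = realised − required = 7.5929% − 10.5246% = -2.93%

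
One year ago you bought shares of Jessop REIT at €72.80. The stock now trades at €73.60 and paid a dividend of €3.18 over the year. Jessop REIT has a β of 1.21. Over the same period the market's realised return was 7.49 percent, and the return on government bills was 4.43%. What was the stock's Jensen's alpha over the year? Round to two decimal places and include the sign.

Realised HPR = (P1 + D1 − P0) / P0 = (73.60 + 3.18 − 72.80) / 72.80 = 3.98 / 72.80 = 5.4670%
MRP = 7.49% − 4.43% = 3.06%
CAPM required = R_f + β·MRP = 4.43% + 1.21 × 3.06% = 8.1326%
α = realised − required = 5.4670% − 8.1326% = -2.67%

-2.67%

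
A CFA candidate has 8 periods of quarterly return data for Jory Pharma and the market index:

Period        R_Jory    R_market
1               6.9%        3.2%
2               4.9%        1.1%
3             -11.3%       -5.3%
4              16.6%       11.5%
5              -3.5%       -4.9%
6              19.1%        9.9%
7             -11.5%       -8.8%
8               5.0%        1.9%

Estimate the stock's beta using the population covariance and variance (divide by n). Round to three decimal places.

1.551

Mean R_i = (6.9 + 4.9 − 11.3 + 16.6 − 3.5 + 19.1 − 11.5 + 5.0) / 8 = 3.2750%
Mean R_m = (3.2 + 1.1 − 5.3 + 11.5 − 4.9 + 9.9 − 8.8 + 1.9) / 8 = 1.0750%
Σ(R_i − R̄_i)(R_m − R̄_m) = 567.0350  ⇒  Cov = 567.0350 / 8 = 70.8794
Σ(R_m − R̄_m)² = 365.6150  ⇒  Var(R_m) = 365.6150 / 8 = 45.7019
β = Cov / Var(R_m) = 70.8794 / 45.7019 = 1.5509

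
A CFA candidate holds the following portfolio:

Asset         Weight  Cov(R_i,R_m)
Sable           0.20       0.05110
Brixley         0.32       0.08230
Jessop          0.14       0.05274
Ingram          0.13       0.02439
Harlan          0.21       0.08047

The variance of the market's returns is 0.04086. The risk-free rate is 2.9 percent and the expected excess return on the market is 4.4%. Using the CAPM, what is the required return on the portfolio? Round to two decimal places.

9.79%

β_Sable = 0.05110 / 0.04086 = 1.2506
β_Brixley = 0.08230 / 0.04086 = 2.0142
β_Jessop = 0.05274 / 0.04086 = 1.2907
β_Ingram = 0.02439 / 0.04086 = 0.5969
β_Harlan = 0.08047 / 0.04086 = 1.9694
β_P = Σ w_i β_i = 0.20×1.2506 + 0.32×2.0142 + 0.14×1.2907 + 0.13×0.5969 + 0.21×1.9694 = 1.5665
E(R_P) = R_f + β_P × MRP = 2.9% + 1.5665 × 4.4% = 9.79%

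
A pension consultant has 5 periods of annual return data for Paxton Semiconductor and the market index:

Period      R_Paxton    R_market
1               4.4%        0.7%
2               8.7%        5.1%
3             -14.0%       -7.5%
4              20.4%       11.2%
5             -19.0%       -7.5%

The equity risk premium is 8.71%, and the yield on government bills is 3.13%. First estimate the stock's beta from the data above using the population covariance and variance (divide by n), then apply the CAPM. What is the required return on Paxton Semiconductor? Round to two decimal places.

Mean R_i = (4.4 + 8.7 − 14.0 + 20.4 − 19.0) / 5 = 0.1000%
Mean R_m = (0.7 + 5.1 − 7.5 + 11.2 − 7.5) / 5 = 0.4000%
Σ(R_i − R̄_i)(R_m − R̄_m) = 523.2300  ⇒  Cov = 523.2300 / 5 = 104.6460
Σ(R_m − R̄_m)² = 263.6400  ⇒  Var(R_m) = 263.6400 / 5 = 52.7280
β = Cov / Var(R_m) = 104.6460 / 52.7280 = 1.9846
E(R) = R_f + β × MRP = 3.13% + 1.9846 × 8.71% = 20.42%

20.42%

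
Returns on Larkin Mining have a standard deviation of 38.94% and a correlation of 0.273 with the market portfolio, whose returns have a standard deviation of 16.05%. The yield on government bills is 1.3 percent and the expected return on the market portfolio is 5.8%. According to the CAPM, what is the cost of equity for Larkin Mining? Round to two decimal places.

4.28%

β = ρ × σ_i / σ_m = 0.273 × 38.94% / 16.05% = 0.6623
MRP = 5.8% − 1.3% = 4.50%
E(R) = 1.3% + 0.6623 × 4.5% = 4.28%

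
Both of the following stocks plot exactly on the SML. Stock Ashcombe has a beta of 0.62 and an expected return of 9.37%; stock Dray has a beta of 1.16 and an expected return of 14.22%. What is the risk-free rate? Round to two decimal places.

Both satisfy E(R) = R_f + β·MRP, so the slope of the SML is
MRP = (14.22% − 9.37%) / (1.16 − 0.62) = 4.85% / 0.54 = 8.9815%
R_f = E(R_Ashcombe) − β_Ashcombe·MRP = 9.37% − 0.62 × 8.9815% = 3.8015%

3.80%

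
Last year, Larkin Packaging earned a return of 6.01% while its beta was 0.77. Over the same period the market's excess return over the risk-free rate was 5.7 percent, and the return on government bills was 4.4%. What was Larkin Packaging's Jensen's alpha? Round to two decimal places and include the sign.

CAPM benchmark = R_f + β(R_m − R_f) = 4.4% + 0.77 × 5.7% = 8.7890%
α = actual − benchmark = 6.01% − 8.7890% = -2.78%

-2.78%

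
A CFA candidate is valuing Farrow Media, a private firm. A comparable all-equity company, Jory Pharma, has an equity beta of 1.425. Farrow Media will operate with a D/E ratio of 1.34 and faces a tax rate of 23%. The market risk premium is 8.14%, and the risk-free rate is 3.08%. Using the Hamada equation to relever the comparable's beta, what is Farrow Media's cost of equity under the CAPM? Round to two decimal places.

β_L = β_U × [1 + (1 − t)(D/E)] = 1.425 × [1 + (1 − 0.23) × 1.34]
    = 1.425 × [1 + 0.77 × 1.34] = 1.425 × 2.0318 = 2.8953
E(R) = R_f + β_L × MRP = 3.08% + 2.8953 × 8.14% = 26.65%

26.65%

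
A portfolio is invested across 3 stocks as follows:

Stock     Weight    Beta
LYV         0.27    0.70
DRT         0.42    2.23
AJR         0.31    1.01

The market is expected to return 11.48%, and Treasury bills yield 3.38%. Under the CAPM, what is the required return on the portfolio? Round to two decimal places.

β_P = Σ w_i β_i = 0.27×0.70 + 0.42×2.23 + 0.31×1.01 = 1.4387
MRP = 11.48% − 3.38% = 8.10%
E(R_P) = R_f + β_P × MRP = 3.38% + 1.4387 × 8.10% = 15.03%

15.03%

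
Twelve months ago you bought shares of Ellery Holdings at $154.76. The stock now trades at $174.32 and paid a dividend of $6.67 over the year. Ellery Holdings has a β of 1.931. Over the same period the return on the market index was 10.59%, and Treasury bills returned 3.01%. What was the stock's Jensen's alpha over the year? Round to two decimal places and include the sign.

-0.70%

Realised HPR = (P1 + D1 − P0) / P0 = (174.32 + 6.67 − 154.76) / 154.76 = 26.23 / 154.76 = 16.9488%
MRP = 10.59% − 3.01% = 7.58%
CAPM required = R_f + β·MRP = 3.01% + 1.931 × 7.58% = 17.64698%
α = realised − required = 16.9488% − 17.64698% = -0.70%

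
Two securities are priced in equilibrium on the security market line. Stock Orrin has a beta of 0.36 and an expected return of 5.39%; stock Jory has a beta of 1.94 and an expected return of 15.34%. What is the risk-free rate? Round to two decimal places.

Both satisfy E(R) = R_f + β·MRP, so the slope of the SML is
MRP = (15.34% − 5.39%) / (1.94 − 0.36) = 9.95% / 1.58 = 6.2975%
R_f = E(R_Orrin) − β_Orrin·MRP = 5.39% − 0.36 × 6.2975% = 3.1229%

3.12%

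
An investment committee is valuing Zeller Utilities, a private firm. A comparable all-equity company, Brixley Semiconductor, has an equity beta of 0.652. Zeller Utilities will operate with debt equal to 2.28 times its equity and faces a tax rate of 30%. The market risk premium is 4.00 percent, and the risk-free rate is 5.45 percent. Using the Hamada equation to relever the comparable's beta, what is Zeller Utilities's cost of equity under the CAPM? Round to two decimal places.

β_L = β_U × [1 + (1 − t)(D/E)] = 0.652 × [1 + (1 − 0.30) × 2.28]
    = 0.652 × [1 + 0.70 × 2.28] = 0.652 × 2.5960 = 1.6926
E(R) = R_f + β_L × MRP = 5.45% + 1.6926 × 4.00% = 12.22%

12.22%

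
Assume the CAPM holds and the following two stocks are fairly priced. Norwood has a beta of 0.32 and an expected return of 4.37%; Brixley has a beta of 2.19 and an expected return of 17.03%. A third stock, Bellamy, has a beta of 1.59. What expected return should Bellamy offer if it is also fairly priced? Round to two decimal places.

MRP (SML slope) = (17.03% − 4.37%) / (2.19 − 0.32) = 12.66% / 1.87 = 6.7701%
R_f (intercept) = 4.37% − 0.32 × 6.7701% = 2.2036%
E(R_Bellamy) = R_f + β × MRP = 2.2036% + 1.59 × 6.7701% = 12.97%

12.97%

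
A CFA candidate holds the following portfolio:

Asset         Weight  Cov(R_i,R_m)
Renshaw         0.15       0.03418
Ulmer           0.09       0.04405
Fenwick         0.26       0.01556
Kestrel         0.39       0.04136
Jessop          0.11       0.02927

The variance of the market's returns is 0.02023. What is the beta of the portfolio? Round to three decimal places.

1.606

β_Renshaw = 0.03418 / 0.02023 = 1.6896
β_Ulmer = 0.04405 / 0.02023 = 2.1775
β_Fenwick = 0.01556 / 0.02023 = 0.7692
β_Kestrel = 0.04136 / 0.02023 = 2.0445
β_Jessop = 0.02927 / 0.02023 = 1.4469
β_P = Σ w_i β_i = 0.15×1.6896 + 0.09×2.1775 + 0.26×0.7692 + 0.39×2.0445 + 0.11×1.4469 = 1.6059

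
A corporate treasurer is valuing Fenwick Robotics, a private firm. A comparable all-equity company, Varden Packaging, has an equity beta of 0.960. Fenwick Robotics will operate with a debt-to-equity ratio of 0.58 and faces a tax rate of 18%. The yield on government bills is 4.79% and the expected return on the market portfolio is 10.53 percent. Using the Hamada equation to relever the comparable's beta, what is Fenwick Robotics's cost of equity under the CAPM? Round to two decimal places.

12.92%

β_L = β_U × [1 + (1 − t)(D/E)] = 0.960 × [1 + (1 − 0.18) × 0.58]
    = 0.960 × [1 + 0.82 × 0.58] = 0.960 × 1.4756 = 1.4166
MRP = 10.53% − 4.79% = 5.74%
E(R) = R_f + β_L × MRP = 4.79% + 1.4166 × 5.74% = 12.92%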